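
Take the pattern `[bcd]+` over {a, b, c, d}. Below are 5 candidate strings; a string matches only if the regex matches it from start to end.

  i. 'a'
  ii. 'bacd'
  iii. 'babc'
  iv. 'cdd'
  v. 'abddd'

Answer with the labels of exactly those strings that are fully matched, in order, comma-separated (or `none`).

i. 'a' → no match
ii. 'bacd' → no match
iii. 'babc' → no match
iv. 'cdd' → match
v. 'abddd' → no match

iv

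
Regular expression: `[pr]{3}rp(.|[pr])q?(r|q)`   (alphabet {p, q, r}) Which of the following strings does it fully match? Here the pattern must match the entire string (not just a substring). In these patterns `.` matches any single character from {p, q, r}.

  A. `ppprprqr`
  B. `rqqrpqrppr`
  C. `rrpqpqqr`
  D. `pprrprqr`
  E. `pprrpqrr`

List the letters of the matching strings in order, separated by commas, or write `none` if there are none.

A → match
B → no match
C → no match
D → match
E → no match

A, D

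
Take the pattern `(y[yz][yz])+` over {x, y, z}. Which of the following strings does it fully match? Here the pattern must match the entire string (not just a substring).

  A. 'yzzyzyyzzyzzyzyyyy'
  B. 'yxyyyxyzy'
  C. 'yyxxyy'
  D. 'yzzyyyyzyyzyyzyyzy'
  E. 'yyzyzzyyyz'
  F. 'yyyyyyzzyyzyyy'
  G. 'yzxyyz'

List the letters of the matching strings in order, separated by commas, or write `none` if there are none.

A → match
B → no match
C → no match
D → match
E → no match
F → no match
G → no match

A, D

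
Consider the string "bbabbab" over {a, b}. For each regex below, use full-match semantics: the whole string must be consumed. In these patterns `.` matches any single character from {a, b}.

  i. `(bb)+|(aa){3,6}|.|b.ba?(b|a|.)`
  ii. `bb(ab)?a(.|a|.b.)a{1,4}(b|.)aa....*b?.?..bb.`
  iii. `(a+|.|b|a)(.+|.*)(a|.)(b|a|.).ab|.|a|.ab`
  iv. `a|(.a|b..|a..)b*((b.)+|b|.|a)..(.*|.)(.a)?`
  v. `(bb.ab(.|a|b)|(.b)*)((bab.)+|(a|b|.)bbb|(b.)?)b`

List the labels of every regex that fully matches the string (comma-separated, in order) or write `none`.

iii, iv, v

i → no match
ii → no match
iii → match
iv → match
v → match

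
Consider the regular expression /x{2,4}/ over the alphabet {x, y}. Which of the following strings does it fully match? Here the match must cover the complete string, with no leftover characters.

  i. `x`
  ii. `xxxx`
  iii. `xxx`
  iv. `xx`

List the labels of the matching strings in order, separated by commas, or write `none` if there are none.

ii, iii, iv

i → no match
ii → match
iii → match
iv → match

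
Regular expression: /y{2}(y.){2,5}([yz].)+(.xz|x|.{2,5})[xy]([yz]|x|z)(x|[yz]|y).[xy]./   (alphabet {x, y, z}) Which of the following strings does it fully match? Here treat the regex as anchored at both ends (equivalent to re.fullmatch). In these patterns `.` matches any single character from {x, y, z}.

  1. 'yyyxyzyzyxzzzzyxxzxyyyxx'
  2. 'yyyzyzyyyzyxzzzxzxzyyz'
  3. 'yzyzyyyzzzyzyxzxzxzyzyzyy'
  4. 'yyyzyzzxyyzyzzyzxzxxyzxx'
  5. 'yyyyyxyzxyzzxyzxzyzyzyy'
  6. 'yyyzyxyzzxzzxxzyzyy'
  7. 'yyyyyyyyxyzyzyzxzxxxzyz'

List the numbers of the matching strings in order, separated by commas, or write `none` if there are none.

1 → match
2 → no match
3 → no match
4 → match
5 → no match
6 → match
7 → no match

1, 4, 6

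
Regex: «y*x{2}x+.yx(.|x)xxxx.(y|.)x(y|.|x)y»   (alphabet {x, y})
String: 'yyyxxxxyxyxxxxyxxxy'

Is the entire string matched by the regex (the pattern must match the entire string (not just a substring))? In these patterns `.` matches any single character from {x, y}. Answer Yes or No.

Yes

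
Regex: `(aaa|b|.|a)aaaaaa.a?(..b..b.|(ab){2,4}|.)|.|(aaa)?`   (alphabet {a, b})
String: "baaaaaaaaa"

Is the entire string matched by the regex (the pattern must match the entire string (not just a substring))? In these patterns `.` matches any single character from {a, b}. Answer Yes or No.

Yes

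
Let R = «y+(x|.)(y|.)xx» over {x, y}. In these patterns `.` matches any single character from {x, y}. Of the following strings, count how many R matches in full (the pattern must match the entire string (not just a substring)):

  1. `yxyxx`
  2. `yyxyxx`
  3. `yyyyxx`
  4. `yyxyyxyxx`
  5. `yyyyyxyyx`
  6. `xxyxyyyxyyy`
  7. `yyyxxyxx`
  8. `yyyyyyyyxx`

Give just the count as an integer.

4

1 → match
2 → match
3 → match
4 → no match
5 → no match — must end with `xx`
6 → no match — must start with `y`
7 → no match
8 → match
Total matched: 4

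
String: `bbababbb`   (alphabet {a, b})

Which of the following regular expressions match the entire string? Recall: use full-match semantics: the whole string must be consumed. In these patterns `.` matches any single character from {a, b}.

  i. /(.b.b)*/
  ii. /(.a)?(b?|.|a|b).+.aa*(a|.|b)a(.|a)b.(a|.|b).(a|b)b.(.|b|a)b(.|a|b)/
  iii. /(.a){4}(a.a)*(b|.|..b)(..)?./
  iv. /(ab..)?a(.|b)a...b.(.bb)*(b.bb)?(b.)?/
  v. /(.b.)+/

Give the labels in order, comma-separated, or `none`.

i

i → match
ii → no match
iii → no match
iv → no match
v → no match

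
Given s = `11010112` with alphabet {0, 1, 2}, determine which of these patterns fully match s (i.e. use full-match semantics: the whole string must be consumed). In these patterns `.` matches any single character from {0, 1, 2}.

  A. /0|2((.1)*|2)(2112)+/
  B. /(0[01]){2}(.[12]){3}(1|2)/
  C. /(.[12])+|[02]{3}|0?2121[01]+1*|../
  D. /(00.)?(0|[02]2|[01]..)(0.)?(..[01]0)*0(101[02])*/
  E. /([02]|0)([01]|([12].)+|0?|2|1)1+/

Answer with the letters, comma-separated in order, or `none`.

A → no match
B → no match — must start with `0`
C → match
D → no match
E → no match — must end with `1`

C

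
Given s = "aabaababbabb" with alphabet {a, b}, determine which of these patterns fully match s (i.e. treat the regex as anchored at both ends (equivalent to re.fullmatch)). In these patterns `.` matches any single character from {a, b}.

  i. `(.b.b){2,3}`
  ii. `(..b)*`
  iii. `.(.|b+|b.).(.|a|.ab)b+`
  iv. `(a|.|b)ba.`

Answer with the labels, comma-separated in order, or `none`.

ii

i → no match
ii → match
iii → no match
iv → no match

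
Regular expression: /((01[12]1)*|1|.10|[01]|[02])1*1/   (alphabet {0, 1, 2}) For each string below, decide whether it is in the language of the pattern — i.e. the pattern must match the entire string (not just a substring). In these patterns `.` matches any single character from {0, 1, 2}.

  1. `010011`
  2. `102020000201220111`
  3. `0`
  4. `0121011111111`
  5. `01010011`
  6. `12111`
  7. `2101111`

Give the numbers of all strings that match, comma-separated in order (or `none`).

4, 7

1 → no match
2 → no match
3 → no match — must end with `1`
4 → match
5 → no match
6 → no match
7 → match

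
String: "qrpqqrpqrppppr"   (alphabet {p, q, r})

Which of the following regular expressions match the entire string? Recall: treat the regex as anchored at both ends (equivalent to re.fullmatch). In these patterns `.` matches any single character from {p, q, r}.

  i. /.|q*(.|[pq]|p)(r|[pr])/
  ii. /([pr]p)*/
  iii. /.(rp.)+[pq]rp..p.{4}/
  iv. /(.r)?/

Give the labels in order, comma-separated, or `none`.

iii

i → no match
ii → no match
iii → match
iv → no match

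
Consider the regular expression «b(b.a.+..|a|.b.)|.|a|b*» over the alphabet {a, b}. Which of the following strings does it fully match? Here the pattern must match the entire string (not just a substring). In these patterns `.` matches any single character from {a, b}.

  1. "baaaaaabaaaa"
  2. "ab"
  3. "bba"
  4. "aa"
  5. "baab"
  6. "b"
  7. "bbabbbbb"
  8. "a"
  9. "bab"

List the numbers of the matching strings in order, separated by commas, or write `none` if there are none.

6, 8

1 → no match
2 → no match
3 → no match
4 → no match
5 → no match
6 → match
7 → no match
8 → match
9 → no match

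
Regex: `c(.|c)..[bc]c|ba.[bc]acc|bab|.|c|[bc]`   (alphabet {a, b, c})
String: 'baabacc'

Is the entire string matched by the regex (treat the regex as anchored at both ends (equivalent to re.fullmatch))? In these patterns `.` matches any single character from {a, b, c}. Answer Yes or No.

Yes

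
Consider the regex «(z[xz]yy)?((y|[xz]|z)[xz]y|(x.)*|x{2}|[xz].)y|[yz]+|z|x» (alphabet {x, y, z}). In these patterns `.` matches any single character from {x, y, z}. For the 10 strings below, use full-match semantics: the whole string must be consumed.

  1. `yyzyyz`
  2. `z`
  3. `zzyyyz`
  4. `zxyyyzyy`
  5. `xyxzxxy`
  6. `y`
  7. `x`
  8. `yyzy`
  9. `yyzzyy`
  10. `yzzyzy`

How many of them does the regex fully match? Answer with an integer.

1 → match
2 → match
3 → match
4 → match
5 → match
6 → match
7 → match
8 → match
9 → match
10 → match
Total matched: 10

10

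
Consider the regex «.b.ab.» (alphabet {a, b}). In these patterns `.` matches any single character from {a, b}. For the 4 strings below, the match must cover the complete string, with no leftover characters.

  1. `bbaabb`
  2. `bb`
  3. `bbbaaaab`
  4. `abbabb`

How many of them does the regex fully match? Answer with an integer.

2

1 → match
2 → no match
3 → no match
4 → match
Total matched: 2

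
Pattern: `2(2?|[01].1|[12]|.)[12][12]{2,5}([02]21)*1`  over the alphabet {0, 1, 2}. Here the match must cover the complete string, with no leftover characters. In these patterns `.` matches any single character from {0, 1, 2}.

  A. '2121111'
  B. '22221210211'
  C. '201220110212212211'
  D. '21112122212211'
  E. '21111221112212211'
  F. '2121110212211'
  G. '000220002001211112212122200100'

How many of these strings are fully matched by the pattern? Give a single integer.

5

A → match
B → match
C → no match
D → match
E → match
F → match
G → no match — must start with '2'
Total matched: 5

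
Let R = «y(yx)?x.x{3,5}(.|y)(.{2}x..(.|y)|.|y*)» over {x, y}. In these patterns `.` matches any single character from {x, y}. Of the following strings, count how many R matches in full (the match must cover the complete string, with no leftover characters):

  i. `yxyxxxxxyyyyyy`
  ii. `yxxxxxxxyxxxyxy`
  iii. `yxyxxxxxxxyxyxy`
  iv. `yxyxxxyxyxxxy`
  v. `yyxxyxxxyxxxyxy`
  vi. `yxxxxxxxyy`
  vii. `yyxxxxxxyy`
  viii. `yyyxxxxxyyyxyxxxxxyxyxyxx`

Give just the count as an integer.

7

i → match
ii → match
iii → match
iv → match
v → match
vi → match
vii → match
viii → no match
Total matched: 7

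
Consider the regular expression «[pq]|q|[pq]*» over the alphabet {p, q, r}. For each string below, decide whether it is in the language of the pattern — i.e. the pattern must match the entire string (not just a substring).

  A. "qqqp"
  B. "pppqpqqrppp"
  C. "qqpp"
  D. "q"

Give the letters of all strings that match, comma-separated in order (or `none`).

A, C, D

A → match
B → no match
C → match
D → match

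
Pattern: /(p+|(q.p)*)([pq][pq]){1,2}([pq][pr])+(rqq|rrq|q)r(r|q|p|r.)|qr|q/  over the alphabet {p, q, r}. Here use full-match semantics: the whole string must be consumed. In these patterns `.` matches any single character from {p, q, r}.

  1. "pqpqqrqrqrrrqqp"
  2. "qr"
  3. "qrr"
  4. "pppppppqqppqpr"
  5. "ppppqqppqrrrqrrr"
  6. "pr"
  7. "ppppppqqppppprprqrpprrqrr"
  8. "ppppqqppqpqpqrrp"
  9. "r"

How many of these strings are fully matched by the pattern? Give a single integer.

4

1 → no match
2 → match
3 → no match
4 → no match
5 → match
6 → no match
7 → match
8 → match
9 → no match
Total matched: 4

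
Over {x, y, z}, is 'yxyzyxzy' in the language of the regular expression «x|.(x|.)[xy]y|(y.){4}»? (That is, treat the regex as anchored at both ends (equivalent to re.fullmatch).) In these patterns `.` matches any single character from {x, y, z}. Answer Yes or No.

No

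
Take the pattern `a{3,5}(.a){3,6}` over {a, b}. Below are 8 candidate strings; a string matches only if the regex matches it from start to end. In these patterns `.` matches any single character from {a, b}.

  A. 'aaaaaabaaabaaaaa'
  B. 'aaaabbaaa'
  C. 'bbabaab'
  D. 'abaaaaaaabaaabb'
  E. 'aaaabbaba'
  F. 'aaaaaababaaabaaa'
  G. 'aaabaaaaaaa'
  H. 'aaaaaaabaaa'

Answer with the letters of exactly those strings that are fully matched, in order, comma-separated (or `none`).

A → match
B → no match
C → no match — must start with 'a'
D → no match — must end with 'a'
E → no match
F → match
G → match
H → match

A, F, G, H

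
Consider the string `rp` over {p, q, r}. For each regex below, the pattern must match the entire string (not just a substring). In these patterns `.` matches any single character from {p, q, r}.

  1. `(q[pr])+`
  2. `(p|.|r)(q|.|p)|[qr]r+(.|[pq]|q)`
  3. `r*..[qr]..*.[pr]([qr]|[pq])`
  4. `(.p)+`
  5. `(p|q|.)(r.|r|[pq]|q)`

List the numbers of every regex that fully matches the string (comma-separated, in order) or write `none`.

1 → no match — must start with `q`
2 → match
3 → no match
4 → match
5 → match

2, 4, 5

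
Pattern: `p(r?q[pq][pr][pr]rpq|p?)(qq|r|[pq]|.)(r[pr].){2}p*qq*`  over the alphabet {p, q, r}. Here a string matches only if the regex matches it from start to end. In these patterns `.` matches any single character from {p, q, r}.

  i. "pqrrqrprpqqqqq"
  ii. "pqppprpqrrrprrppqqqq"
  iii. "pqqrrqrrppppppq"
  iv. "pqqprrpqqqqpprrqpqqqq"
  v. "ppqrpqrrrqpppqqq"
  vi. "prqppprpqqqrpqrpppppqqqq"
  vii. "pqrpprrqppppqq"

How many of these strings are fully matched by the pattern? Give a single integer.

5

i → match
ii → match
iii → match
iv → no match
v → no match
vi → match
vii → match
Total matched: 5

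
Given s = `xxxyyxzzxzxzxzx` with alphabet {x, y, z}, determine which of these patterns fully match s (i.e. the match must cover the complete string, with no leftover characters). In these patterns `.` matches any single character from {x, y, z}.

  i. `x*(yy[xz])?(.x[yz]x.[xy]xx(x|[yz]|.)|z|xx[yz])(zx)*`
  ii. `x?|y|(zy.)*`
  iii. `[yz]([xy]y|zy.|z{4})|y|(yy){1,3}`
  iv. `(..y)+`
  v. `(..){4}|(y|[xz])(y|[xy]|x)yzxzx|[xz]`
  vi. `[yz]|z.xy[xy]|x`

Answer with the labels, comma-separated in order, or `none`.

i

i → match
ii → no match
iii → no match
iv → no match — must end with `y`
v → no match
vi → no match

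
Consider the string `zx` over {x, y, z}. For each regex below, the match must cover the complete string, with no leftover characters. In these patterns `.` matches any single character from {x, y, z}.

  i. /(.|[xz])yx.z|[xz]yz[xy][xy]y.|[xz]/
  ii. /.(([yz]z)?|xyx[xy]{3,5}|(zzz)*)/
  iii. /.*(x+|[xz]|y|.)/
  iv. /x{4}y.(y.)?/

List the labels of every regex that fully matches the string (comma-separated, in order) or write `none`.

i → no match
ii → no match
iii → match
iv → no match — must start with `x`

iii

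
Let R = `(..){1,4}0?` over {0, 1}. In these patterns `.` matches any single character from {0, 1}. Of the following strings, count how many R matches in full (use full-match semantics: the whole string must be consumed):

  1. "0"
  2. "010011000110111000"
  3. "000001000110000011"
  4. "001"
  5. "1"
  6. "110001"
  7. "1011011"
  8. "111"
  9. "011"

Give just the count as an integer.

1

1. "0" → no match
2 → no match
3 → no match
4. "001" → no match
5. "1" → no match
6. "110001" → match
7. "1011011" → no match
8. "111" → no match
9. "011" → no match
Total matched: 1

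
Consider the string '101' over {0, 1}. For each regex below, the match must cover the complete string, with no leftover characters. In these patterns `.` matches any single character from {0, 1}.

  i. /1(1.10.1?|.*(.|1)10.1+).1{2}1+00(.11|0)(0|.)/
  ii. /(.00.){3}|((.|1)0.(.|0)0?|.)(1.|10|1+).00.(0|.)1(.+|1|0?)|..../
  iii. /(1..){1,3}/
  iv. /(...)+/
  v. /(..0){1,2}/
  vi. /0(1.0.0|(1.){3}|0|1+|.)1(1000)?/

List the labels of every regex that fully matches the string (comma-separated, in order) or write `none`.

iii, iv

i → no match
ii → no match
iii → match
iv → match
v → no match — must end with '0'
vi → no match — must start with '0'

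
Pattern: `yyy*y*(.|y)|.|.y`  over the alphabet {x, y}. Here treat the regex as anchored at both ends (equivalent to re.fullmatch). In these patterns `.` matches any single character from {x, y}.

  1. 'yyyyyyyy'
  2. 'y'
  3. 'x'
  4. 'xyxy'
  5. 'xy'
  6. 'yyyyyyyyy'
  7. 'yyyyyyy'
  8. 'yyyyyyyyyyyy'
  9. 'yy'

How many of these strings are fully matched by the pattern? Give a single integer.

8

1 → match
2 → match
3 → match
4 → no match
5 → match
6 → match
7 → match
8 → match
9 → match
Total matched: 8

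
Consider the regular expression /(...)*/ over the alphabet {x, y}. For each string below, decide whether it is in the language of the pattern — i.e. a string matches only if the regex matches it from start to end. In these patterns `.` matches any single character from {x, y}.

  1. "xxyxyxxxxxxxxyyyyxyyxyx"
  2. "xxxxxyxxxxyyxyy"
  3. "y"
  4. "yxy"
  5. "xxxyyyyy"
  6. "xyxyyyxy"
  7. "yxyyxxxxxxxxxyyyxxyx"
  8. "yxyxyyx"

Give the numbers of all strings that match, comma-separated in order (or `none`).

2, 4

1 → no match
2 → match
3 → no match
4 → match
5 → no match
6 → no match
7 → no match
8 → no match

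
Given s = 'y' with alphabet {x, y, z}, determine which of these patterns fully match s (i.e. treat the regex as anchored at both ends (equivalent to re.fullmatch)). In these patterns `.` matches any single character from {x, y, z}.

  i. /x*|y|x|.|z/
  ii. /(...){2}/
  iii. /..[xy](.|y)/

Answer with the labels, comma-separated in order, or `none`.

i

i → match
ii → no match
iii → no match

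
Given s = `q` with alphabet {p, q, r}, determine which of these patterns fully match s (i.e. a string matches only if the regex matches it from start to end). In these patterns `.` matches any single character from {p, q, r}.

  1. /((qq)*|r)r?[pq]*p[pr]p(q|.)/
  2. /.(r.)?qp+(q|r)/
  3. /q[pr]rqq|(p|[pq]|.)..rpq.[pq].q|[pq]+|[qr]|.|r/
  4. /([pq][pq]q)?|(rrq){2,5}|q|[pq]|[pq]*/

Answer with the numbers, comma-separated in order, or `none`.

3, 4

1 → no match
2 → no match
3 → match
4 → match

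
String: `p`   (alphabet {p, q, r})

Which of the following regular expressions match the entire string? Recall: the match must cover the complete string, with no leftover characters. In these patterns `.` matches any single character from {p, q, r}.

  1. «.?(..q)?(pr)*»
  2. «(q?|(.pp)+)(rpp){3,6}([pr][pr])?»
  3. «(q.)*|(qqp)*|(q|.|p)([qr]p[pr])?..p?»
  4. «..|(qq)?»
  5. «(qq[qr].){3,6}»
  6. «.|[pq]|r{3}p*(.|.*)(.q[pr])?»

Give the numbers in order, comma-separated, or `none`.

1 → match
2 → no match
3 → no match
4 → no match
5 → no match — must start with `qq`
6 → match

1, 6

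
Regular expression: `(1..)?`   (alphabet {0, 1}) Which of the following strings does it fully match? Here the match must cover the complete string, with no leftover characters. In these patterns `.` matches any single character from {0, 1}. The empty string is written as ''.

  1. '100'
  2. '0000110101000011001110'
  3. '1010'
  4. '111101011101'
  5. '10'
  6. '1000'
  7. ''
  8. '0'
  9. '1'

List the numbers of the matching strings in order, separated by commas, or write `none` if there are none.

1. '100' → match
2 → no match
3. '1010' → no match
4. '111101011101' → no match
5. '10' → no match
6. '1000' → no match
7. '' → match
8. '0' → no match
9. '1' → no match

1, 7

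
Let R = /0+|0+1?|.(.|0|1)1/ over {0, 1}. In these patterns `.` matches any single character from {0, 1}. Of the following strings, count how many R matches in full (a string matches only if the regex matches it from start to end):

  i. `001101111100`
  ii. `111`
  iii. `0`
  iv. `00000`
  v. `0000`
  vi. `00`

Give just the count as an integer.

5

i → no match
ii → match
iii → match
iv → match
v → match
vi → match
Total matched: 5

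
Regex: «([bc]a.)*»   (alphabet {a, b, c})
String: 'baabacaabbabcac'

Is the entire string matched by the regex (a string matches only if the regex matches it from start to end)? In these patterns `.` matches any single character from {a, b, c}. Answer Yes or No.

No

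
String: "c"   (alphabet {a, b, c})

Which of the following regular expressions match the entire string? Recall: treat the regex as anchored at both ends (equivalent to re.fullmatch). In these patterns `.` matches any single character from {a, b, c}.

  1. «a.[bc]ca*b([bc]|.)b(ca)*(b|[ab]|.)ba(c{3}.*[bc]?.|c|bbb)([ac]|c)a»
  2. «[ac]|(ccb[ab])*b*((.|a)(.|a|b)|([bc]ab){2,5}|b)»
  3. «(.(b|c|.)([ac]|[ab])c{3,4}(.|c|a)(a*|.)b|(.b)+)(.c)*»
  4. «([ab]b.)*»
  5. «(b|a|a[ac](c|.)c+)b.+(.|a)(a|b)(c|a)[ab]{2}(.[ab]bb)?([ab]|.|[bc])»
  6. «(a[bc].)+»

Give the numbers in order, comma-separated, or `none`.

1 → no match — must start with "a"
2 → match
3 → no match
4 → no match
5 → no match
6 → no match — must start with "a"

2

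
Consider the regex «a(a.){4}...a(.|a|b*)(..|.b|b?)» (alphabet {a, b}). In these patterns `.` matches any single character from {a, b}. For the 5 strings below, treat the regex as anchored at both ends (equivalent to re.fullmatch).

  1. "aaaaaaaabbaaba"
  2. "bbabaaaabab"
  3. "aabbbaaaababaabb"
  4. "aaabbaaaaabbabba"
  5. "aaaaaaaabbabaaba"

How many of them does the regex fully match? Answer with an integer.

1 → no match
2 → no match — must start with "aa"
3 → no match
4 → no match
5 → match
Total matched: 1

1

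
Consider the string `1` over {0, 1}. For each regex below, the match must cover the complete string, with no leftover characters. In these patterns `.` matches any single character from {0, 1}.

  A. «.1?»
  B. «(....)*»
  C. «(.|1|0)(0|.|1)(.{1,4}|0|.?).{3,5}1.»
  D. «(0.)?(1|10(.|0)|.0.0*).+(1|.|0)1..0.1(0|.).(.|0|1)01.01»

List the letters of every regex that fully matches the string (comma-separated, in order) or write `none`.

A

A → match
B → no match
C → no match
D → no match — must end with `01`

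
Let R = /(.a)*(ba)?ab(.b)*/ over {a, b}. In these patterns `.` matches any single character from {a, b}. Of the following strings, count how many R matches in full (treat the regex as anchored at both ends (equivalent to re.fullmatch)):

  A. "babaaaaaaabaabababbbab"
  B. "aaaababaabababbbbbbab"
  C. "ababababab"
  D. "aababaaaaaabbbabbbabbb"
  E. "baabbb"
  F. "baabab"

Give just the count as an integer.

A → match
B → no match
C → match
D → match
E → match
F → match
Total matched: 5

5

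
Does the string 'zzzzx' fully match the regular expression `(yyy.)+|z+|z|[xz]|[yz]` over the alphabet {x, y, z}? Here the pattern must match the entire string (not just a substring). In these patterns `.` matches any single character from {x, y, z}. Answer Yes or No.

No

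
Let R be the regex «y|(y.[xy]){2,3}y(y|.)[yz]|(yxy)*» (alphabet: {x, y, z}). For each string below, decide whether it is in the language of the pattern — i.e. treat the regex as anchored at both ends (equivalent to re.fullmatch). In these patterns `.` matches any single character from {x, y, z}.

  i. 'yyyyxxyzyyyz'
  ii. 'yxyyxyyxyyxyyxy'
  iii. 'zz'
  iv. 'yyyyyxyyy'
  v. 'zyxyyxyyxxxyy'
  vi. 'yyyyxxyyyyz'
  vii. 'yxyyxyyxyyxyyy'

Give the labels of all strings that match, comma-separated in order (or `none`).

i, ii, iv

i → match
ii → match
iii → no match
iv → match
v → no match
vi → no match
vii → no match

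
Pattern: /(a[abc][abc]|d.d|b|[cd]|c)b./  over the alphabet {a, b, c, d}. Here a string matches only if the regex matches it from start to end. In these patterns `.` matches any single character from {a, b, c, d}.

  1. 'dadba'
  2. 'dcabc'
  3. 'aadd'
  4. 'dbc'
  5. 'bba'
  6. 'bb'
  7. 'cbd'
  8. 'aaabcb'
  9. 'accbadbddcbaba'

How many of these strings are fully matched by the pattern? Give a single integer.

4

1 → match
2 → no match
3 → no match
4 → match
5 → match
6 → no match
7 → match
8 → no match
9 → no match
Total matched: 4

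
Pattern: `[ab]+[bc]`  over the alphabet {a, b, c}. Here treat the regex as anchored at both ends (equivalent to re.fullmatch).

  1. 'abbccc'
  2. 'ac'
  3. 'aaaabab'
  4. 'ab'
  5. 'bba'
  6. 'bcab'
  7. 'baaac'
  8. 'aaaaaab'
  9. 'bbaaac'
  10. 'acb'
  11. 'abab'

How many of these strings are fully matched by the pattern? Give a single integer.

1 → no match
2 → match
3 → match
4 → match
5 → no match
6 → no match
7 → match
8 → match
9 → match
10 → no match
11 → match
Total matched: 7

7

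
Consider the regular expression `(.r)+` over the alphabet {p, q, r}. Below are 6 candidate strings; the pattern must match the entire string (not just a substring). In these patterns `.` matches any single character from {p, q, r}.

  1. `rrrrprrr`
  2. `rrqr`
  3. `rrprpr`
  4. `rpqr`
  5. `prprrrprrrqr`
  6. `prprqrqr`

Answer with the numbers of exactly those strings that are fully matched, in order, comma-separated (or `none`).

1 → match
2 → match
3 → match
4 → no match
5 → match
6 → match

1, 2, 3, 5, 6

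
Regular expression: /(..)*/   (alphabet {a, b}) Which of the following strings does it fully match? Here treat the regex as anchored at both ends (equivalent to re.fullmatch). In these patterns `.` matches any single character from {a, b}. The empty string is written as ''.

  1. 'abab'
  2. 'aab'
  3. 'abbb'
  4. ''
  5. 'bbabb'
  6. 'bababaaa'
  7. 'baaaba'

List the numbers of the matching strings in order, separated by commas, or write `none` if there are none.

1, 3, 4, 6, 7

1 → match
2 → no match
3 → match
4 → match
5 → no match
6 → match
7 → match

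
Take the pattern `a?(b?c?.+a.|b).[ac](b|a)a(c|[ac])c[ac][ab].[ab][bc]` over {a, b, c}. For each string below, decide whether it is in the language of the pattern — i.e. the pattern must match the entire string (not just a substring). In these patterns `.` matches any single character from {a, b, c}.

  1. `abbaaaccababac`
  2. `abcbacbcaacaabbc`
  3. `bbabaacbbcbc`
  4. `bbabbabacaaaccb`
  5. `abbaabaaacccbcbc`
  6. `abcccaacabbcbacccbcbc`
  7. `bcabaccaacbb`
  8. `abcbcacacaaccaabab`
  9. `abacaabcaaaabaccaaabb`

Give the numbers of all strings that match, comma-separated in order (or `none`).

1 → no match
2 → no match
3. `bbabaacbbcbc` → no match
4 → no match
5 → match
6 → match
7. `bcabaccaacbb` → match
8 → match
9 → match

5, 6, 7, 8, 9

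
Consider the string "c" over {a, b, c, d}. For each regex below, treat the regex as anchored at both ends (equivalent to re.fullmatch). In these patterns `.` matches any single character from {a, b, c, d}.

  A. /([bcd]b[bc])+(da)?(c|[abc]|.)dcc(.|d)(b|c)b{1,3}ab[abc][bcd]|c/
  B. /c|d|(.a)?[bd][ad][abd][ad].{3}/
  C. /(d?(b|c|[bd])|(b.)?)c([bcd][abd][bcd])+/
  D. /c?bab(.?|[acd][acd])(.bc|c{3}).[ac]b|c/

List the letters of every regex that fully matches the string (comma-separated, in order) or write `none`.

A, B, D

A → match
B → match
C → no match
D → match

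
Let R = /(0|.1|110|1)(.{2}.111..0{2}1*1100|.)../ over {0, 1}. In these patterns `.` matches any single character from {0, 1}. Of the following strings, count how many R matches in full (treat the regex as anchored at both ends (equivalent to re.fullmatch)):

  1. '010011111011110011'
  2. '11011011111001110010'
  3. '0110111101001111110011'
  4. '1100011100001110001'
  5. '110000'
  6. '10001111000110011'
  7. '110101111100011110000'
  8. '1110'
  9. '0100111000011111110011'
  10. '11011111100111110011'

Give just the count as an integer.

1 → no match
2 → match
3 → match
4 → match
5 → match
6 → match
7 → match
8 → match
9 → match
10 → match
Total matched: 9

9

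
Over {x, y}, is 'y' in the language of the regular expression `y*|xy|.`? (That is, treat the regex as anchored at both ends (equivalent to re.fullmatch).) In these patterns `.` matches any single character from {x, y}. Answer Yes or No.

Yes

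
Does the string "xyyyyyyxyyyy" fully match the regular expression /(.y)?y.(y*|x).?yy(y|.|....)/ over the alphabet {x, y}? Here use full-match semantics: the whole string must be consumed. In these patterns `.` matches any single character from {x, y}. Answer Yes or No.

No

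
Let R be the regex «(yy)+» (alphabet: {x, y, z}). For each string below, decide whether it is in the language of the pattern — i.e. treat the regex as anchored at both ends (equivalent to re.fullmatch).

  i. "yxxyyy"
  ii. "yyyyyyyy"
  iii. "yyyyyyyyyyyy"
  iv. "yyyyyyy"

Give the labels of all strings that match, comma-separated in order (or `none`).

ii, iii

i → no match — must start with "yy"
ii → match
iii → match
iv → no match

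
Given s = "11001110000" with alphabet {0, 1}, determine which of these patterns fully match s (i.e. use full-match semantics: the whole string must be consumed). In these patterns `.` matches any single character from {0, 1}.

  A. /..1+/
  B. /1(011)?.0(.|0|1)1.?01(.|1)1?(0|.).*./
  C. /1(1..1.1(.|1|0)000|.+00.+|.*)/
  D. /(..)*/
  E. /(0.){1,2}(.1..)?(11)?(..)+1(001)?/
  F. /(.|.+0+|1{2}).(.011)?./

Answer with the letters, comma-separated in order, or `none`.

C, F

A → no match — must end with "1"
B → no match
C → match
D → no match
E → no match — must start with "0"
F → match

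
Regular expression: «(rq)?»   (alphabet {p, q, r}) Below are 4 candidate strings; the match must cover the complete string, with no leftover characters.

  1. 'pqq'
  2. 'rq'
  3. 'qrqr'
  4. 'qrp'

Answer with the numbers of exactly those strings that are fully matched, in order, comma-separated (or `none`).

2

1 → no match
2 → match
3 → no match
4 → no match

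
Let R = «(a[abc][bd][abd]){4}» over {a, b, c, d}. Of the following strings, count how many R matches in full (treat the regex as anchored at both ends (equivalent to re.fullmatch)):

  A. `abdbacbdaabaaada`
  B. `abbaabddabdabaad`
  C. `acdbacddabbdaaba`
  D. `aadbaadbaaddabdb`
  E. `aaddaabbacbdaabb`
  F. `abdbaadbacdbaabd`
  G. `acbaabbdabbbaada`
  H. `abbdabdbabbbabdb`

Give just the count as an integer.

A → match
B → no match
C → match
D → match
E → match
F → match
G → match
H → match
Total matched: 7

7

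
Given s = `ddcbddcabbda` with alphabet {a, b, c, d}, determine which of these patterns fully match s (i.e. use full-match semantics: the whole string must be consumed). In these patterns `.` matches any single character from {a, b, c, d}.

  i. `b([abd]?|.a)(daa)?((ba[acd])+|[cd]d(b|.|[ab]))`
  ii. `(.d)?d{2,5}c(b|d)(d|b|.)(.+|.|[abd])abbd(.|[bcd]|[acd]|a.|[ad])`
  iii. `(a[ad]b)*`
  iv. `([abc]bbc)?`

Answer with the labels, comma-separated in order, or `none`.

ii

i → no match — must start with `b`
ii → match
iii → no match
iv → no match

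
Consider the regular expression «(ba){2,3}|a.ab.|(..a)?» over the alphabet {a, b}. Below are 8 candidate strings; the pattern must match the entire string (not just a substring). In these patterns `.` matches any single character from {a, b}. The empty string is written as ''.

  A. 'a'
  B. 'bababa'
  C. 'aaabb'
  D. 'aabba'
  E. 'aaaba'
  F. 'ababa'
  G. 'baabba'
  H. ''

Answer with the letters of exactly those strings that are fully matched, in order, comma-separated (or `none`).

A → no match
B → match
C → match
D → no match
E → match
F → match
G → no match
H → match

B, C, E, F, H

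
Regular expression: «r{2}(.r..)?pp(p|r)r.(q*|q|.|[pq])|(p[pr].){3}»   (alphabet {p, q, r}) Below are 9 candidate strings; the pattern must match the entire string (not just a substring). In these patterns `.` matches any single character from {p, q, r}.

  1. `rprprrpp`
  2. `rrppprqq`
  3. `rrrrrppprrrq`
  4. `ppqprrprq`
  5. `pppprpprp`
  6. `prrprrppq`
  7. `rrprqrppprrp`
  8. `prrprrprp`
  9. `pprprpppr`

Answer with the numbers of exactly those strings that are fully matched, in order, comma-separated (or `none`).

2, 3, 4, 5, 6, 7, 8, 9

1 → no match
2 → match
3 → match
4 → match
5 → match
6 → match
7 → match
8 → match
9 → match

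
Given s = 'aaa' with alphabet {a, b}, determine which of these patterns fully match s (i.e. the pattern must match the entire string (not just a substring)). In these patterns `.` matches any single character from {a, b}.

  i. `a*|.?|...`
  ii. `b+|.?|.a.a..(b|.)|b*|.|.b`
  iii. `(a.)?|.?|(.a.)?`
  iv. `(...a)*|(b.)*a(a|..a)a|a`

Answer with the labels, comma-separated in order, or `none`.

i → match
ii → no match
iii → match
iv → match

i, iii, iv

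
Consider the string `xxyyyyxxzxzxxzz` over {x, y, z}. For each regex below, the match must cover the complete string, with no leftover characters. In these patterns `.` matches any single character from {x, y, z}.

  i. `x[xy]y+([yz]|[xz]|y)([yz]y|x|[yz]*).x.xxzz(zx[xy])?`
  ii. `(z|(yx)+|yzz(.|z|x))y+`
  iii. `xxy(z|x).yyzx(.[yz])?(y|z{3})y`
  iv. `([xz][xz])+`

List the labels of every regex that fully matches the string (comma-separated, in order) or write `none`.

i → match
ii → no match — must end with `y`
iii → no match — must end with `y`
iv → no match

i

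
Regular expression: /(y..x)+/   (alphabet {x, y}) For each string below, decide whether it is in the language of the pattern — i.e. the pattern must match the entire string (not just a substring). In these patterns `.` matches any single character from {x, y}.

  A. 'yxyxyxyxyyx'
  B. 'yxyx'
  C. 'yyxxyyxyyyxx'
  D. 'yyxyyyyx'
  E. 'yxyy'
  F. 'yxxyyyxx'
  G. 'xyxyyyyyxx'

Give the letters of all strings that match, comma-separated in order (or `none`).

B

A. 'yxyxyxyxyyx' → no match
B. 'yxyx' → match
C. 'yyxxyyxyyyxx' → no match
D. 'yyxyyyyx' → no match
E. 'yxyy' → no match — must end with 'x'
F. 'yxxyyyxx' → no match
G. 'xyxyyyyyxx' → no match — must start with 'y'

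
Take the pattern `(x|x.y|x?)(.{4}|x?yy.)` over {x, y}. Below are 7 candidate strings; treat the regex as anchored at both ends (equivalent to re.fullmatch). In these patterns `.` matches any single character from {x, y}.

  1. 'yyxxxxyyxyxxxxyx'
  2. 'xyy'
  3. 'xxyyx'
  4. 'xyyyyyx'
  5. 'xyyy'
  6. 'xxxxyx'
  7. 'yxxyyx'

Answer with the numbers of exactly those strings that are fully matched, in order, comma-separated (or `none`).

1 → no match
2 → no match
3 → match
4 → match
5 → match
6 → no match
7 → no match

3, 4, 5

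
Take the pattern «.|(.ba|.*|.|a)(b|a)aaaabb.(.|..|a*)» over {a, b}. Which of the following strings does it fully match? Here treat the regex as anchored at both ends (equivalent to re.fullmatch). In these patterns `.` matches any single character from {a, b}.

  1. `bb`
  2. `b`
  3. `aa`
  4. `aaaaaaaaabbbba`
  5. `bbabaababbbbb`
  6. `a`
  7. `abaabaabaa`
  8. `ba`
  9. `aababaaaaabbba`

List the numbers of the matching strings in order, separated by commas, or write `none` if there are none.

2, 4, 6, 9

1 → no match
2 → match
3 → no match
4 → match
5 → no match
6 → match
7 → no match
8 → no match
9 → match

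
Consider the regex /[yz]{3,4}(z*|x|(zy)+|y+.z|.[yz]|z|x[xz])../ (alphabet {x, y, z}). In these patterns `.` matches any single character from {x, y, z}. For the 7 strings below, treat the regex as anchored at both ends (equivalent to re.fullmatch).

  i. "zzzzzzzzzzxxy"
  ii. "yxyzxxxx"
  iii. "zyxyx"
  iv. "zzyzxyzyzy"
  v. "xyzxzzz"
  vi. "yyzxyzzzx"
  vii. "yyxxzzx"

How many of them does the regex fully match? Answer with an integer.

0

i → no match
ii. "yxyzxxxx" → no match
iii. "zyxyx" → no match
iv. "zzyzxyzyzy" → no match
v. "xyzxzzz" → no match
vi. "yyzxyzzzx" → no match
vii. "yyxxzzx" → no match
Total matched: 0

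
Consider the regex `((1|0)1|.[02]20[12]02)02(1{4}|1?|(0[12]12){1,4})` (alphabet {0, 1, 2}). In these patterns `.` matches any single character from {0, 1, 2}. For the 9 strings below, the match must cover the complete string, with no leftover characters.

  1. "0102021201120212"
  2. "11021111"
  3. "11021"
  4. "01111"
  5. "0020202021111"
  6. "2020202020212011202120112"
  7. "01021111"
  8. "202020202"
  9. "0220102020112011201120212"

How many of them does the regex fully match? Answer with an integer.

8

1 → match
2 → match
3 → match
4 → no match
5 → match
6 → match
7 → match
8 → match
9 → match
Total matched: 8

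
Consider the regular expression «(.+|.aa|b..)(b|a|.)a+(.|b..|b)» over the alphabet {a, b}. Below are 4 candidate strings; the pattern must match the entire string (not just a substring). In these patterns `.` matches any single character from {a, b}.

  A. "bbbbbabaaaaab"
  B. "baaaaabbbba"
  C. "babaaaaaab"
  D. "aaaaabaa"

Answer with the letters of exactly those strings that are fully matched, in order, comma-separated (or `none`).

A, C, D

A → match
B. "baaaaabbbba" → no match
C. "babaaaaaab" → match
D. "aaaaabaa" → match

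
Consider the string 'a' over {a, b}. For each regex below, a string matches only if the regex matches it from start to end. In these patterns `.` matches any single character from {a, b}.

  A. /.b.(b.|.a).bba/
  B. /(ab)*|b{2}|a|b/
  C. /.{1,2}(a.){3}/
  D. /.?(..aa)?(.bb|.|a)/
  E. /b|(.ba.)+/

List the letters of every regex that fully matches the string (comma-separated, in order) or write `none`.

B, D

A → no match — must end with 'bba'
B → match
C → no match
D → match
E → no match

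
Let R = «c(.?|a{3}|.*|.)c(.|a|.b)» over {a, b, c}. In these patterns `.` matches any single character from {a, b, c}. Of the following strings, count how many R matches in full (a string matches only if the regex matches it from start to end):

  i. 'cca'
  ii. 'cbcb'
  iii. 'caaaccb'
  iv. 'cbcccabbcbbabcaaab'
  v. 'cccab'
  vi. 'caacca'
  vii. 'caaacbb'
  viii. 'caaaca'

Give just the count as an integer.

7

i → match
ii → match
iii → match
iv → no match
v → match
vi → match
vii → match
viii → match
Total matched: 7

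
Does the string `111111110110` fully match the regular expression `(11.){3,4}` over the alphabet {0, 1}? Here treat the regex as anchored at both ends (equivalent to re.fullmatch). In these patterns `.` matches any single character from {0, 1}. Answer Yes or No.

Yes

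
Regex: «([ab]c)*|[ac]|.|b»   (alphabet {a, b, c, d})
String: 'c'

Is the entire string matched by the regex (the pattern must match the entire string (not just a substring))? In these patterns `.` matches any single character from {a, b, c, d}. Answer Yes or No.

Yes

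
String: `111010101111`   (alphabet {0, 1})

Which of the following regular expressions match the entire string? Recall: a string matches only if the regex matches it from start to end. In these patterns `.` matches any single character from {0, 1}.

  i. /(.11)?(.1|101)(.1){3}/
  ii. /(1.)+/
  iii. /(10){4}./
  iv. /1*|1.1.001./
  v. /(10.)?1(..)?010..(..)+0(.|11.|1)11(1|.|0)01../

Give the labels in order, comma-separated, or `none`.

i → no match
ii → match
iii → no match — must start with `10`
iv → no match
v → no match

ii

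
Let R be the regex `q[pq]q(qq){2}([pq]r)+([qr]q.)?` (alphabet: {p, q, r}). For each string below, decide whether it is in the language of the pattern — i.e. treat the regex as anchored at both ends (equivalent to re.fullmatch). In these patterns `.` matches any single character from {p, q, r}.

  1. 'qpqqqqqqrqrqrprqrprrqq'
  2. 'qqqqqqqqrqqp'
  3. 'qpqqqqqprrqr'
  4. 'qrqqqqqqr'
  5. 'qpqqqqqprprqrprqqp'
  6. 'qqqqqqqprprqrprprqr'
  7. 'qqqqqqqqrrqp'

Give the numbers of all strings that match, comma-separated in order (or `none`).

1 → match
2 → match
3 → match
4 → no match
5 → match
6 → match
7 → match

1, 2, 3, 5, 6, 7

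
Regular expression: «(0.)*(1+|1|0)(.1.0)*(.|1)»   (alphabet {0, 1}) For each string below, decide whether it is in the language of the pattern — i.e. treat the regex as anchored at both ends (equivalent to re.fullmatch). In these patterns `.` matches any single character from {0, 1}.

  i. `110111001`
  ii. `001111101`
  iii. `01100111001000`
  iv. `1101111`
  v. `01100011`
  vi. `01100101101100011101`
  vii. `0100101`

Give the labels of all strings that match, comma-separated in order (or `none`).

ii, iii

i → no match
ii → match
iii → match
iv → no match
v → no match
vi → no match
vii → no match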